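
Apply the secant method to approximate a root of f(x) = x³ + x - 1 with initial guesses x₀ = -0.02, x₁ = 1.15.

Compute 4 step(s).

f(x) = x³ + x - 1
x₀ = -0.02, x₁ = 1.15

Secant formula: x_{n+1} = x_n - f(x_n)(x_n - x_{n-1})/(f(x_n) - f(x_{n-1}))

Iteration 1:
  f(-0.020000) = -1.020008
  f(1.150000) = 1.670875
  x_2 = 1.150000 - 1.670875×(1.150000 - (-0.020000))/(1.670875 - (-1.020008))
       = 0.423501
Iteration 2:
  f(1.150000) = 1.670875
  f(0.423501) = -0.500543
  x_3 = 0.423501 - (-0.500543)×(0.423501 - 1.150000)/(-0.500543 - 1.670875)
       = 0.590969
Iteration 3:
  f(0.423501) = -0.500543
  f(0.590969) = -0.202638
  x_4 = 0.590969 - (-0.202638)×(0.590969 - 0.423501)/(-0.202638 - (-0.500543))
       = 0.704883
Iteration 4:
  f(0.590969) = -0.202638
  f(0.704883) = 0.055111
  x_5 = 0.704883 - 0.055111×(0.704883 - 0.590969)/(0.055111 - (-0.202638))
       = 0.680526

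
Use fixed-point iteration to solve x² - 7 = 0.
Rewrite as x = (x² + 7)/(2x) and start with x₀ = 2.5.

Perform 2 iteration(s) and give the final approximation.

Equation: x² - 7 = 0
Fixed-point form: x = (x² + 7)/(2x)
x₀ = 2.5

x_1 = g(2.500000) = 2.650000
x_2 = g(2.650000) = 2.645755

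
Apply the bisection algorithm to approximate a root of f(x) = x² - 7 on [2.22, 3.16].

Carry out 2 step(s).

f(x) = x² - 7
Initial interval: [2.22, 3.16]

Iteration 1:
  c_1 = (2.220000 + 3.160000)/2 = 2.690000
  f(c_1) = f(2.690000) = 0.236100
  f(a) × f(c) < 0, new interval: [2.220000, 2.690000]
Iteration 2:
  c_2 = (2.220000 + 2.690000)/2 = 2.455000
  f(c_2) = f(2.455000) = -0.972975
  f(a) × f(c) ≥ 0, new interval: [2.455000, 2.690000]

After 2 iteration(s), the approximation is c_2 = 2.455000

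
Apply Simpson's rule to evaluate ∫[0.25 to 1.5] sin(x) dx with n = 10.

f(x) = sin(x)
a = 0.25, b = 1.5, n = 10
h = (b - a)/n = 0.125000

Simpson's rule: (h/3)[f(x₀) + 4f(x₁) + 2f(x₂) + ... + f(xₙ)]

x_0 = 0.2500, f(x_0) = 0.247404, coefficient = 1
x_1 = 0.3750, f(x_1) = 0.366273, coefficient = 4
x_2 = 0.5000, f(x_2) = 0.479426, coefficient = 2
x_3 = 0.6250, f(x_3) = 0.585097, coefficient = 4
x_4 = 0.7500, f(x_4) = 0.681639, coefficient = 2
x_5 = 0.8750, f(x_5) = 0.767544, coefficient = 4
x_6 = 1.0000, f(x_6) = 0.841471, coefficient = 2
x_7 = 1.1250, f(x_7) = 0.902268, coefficient = 4
x_8 = 1.2500, f(x_8) = 0.948985, coefficient = 2
x_9 = 1.3750, f(x_9) = 0.980893, coefficient = 4
x_10 = 1.5000, f(x_10) = 0.997495, coefficient = 1

I ≈ (0.125000/3) × 21.556235 = 0.898176
Exact value: 0.898175
Error: 0.000001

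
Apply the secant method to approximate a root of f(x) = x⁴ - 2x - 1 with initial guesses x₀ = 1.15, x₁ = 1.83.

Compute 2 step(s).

f(x) = x⁴ - 2x - 1
x₀ = 1.15, x₁ = 1.83

Secant formula: x_{n+1} = x_n - f(x_n)(x_n - x_{n-1})/(f(x_n) - f(x_{n-1}))

Iteration 1:
  f(1.150000) = -1.550994
  f(1.830000) = 6.555131
  x_2 = 1.830000 - 6.555131×(1.830000 - 1.150000)/(6.555131 - (-1.550994))
       = 1.280108
Iteration 2:
  f(1.830000) = 6.555131
  f(1.280108) = -0.874952
  x_3 = 1.280108 - (-0.874952)×(1.280108 - 1.830000)/(-0.874952 - 6.555131)
       = 1.344863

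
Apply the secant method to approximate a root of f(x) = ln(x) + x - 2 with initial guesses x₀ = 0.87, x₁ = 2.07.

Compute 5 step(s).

f(x) = ln(x) + x - 2
x₀ = 0.87, x₁ = 2.07

Secant formula: x_{n+1} = x_n - f(x_n)(x_n - x_{n-1})/(f(x_n) - f(x_{n-1}))

Iteration 1:
  f(0.870000) = -1.269262
  f(2.070000) = 0.797549
  x_2 = 2.070000 - 0.797549×(2.070000 - 0.870000)/(0.797549 - (-1.269262))
       = 1.606940
Iteration 2:
  f(2.070000) = 0.797549
  f(1.606940) = 0.081271
  x_3 = 1.606940 - 0.081271×(1.606940 - 2.070000)/(0.081271 - 0.797549)
       = 1.554399
Iteration 3:
  f(1.606940) = 0.081271
  f(1.554399) = -0.004512
  x_4 = 1.554399 - (-0.004512)×(1.554399 - 1.606940)/(-0.004512 - 0.081271)
       = 1.557163
Iteration 4:
  f(1.554399) = -0.004512
  f(1.557163) = 0.000028
  x_5 = 1.557163 - 0.000028×(1.557163 - 1.554399)/(0.000028 - (-0.004512))
       = 1.557146
Iteration 5:
  f(1.557163) = 0.000028
  f(1.557146) = 0.000000
  x_6 = 1.557146 - 0.000000×(1.557146 - 1.557163)/(0.000000 - 0.000028)
       = 1.557146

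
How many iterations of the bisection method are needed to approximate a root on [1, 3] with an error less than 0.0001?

We need (b-a)/2^n ≤ 0.0001
(3 - 1)/2^n ≤ 0.0001
2/2^n ≤ 0.0001
2^n ≥ 20000
n ≥ log₂(20000) = 14.29
n ≥ 15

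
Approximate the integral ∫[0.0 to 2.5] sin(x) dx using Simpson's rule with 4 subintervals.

f(x) = sin(x)
a = 0.0, b = 2.5, n = 4
h = (b - a)/n = 0.625000

Simpson's rule: (h/3)[f(x₀) + 4f(x₁) + 2f(x₂) + ... + f(xₙ)]

x_0 = 0.0000, f(x_0) = 0.000000, coefficient = 1
x_1 = 0.6250, f(x_1) = 0.585097, coefficient = 4
x_2 = 1.2500, f(x_2) = 0.948985, coefficient = 2
x_3 = 1.8750, f(x_3) = 0.954086, coefficient = 4
x_4 = 2.5000, f(x_4) = 0.598472, coefficient = 1

I ≈ (0.625000/3) × 8.653174 = 1.802745
Exact value: 1.801144
Error: 0.001601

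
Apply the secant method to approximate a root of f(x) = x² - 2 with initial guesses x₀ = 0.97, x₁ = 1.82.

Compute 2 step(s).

f(x) = x² - 2
x₀ = 0.97, x₁ = 1.82

Secant formula: x_{n+1} = x_n - f(x_n)(x_n - x_{n-1})/(f(x_n) - f(x_{n-1}))

Iteration 1:
  f(0.970000) = -1.059100
  f(1.820000) = 1.312400
  x_2 = 1.820000 - 1.312400×(1.820000 - 0.970000)/(1.312400 - (-1.059100))
       = 1.349606
Iteration 2:
  f(1.820000) = 1.312400
  f(1.349606) = -0.178564
  x_3 = 1.349606 - (-0.178564)×(1.349606 - 1.820000)/(-0.178564 - 1.312400)
       = 1.405942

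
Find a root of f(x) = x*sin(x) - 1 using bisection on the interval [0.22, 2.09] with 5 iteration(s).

f(x) = x*sin(x) - 1
Initial interval: [0.22, 2.09]

Iteration 1:
  c_1 = (0.220000 + 2.090000)/2 = 1.155000
  f(c_1) = f(1.155000) = 0.056588
  f(a) × f(c) < 0, new interval: [0.220000, 1.155000]
Iteration 2:
  c_2 = (0.220000 + 1.155000)/2 = 0.687500
  f(c_2) = f(0.687500) = -0.563708
  f(a) × f(c) ≥ 0, new interval: [0.687500, 1.155000]
Iteration 3:
  c_3 = (0.687500 + 1.155000)/2 = 0.921250
  f(c_3) = f(0.921250) = -0.266355
  f(a) × f(c) ≥ 0, new interval: [0.921250, 1.155000]
Iteration 4:
  c_4 = (0.921250 + 1.155000)/2 = 1.038125
  f(c_4) = f(1.038125) = -0.105704
  f(a) × f(c) ≥ 0, new interval: [1.038125, 1.155000]
Iteration 5:
  c_5 = (1.038125 + 1.155000)/2 = 1.096563
  f(c_5) = f(1.096563) = -0.024451
  f(a) × f(c) ≥ 0, new interval: [1.096563, 1.155000]

After 5 iteration(s), the approximation is c_5 = 1.096563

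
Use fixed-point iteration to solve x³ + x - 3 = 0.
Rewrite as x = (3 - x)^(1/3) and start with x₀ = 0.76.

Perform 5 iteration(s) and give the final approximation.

Equation: x³ + x - 3 = 0
Fixed-point form: x = (3 - x)^(1/3)
x₀ = 0.76

x_1 = g(0.760000) = 1.308427
x_2 = g(1.308427) = 1.191508
x_3 = g(1.191508) = 1.218350
x_4 = g(1.218350) = 1.212293
x_5 = g(1.212293) = 1.213665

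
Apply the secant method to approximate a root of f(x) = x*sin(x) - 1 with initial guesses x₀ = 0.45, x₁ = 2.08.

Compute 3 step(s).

f(x) = x*sin(x) - 1
x₀ = 0.45, x₁ = 2.08

Secant formula: x_{n+1} = x_n - f(x_n)(x_n - x_{n-1})/(f(x_n) - f(x_{n-1}))

Iteration 1:
  f(0.450000) = -0.804266
  f(2.080000) = 0.816117
  x_2 = 2.080000 - 0.816117×(2.080000 - 0.450000)/(0.816117 - (-0.804266))
       = 1.259039
Iteration 2:
  f(2.080000) = 0.816117
  f(1.259039) = 0.198349
  x_3 = 1.259039 - 0.198349×(1.259039 - 2.080000)/(0.198349 - 0.816117)
       = 0.995451
Iteration 3:
  f(1.259039) = 0.198349
  f(0.995451) = -0.164812
  x_4 = 0.995451 - (-0.164812)×(0.995451 - 1.259039)/(-0.164812 - 0.198349)
       = 1.115074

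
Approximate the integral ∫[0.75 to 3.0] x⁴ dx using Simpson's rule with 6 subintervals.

f(x) = x⁴
a = 0.75, b = 3.0, n = 6
h = (b - a)/n = 0.375000

Simpson's rule: (h/3)[f(x₀) + 4f(x₁) + 2f(x₂) + ... + f(xₙ)]

x_0 = 0.7500, f(x_0) = 0.316406, coefficient = 1
x_1 = 1.1250, f(x_1) = 1.601807, coefficient = 4
x_2 = 1.5000, f(x_2) = 5.062500, coefficient = 2
x_3 = 1.8750, f(x_3) = 12.359619, coefficient = 4
x_4 = 2.2500, f(x_4) = 25.628906, coefficient = 2
x_5 = 2.6250, f(x_5) = 47.480713, coefficient = 4
x_6 = 3.0000, f(x_6) = 81.000000, coefficient = 1

I ≈ (0.375000/3) × 388.467773 = 48.558472
Exact value: 48.552539
Error: 0.005933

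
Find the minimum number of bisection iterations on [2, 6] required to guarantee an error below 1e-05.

We need (b-a)/2^n ≤ 1e-05
(6 - 2)/2^n ≤ 1e-05
4/2^n ≤ 1e-05
2^n ≥ 400000
n ≥ log₂(400000) = 18.61
n ≥ 19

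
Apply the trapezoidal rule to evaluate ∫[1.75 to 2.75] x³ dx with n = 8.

f(x) = x³
a = 1.75, b = 2.75, n = 8
h = (b - a)/n = 0.125000

Trapezoidal rule: (h/2)[f(x₀) + 2f(x₁) + 2f(x₂) + ... + f(xₙ)]

x_0 = 1.7500, f(x_0) = 5.359375, coefficient = 1
x_1 = 1.8750, f(x_1) = 6.591797, coefficient = 2
x_2 = 2.0000, f(x_2) = 8.000000, coefficient = 2
x_3 = 2.1250, f(x_3) = 9.595703, coefficient = 2
x_4 = 2.2500, f(x_4) = 11.390625, coefficient = 2
x_5 = 2.3750, f(x_5) = 13.396484, coefficient = 2
x_6 = 2.5000, f(x_6) = 15.625000, coefficient = 2
x_7 = 2.6250, f(x_7) = 18.087891, coefficient = 2
x_8 = 2.7500, f(x_8) = 20.796875, coefficient = 1

I ≈ (0.125000/2) × 191.531250 = 11.970703
Exact value: 11.953125
Error: 0.017578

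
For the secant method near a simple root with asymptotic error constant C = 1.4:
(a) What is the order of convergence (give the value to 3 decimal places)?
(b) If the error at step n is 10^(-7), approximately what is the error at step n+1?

(a) Secant method has superlinear convergence with order φ = (1+√5)/2 ≈ 1.618.
    This means |e_{n+1}| ≈ C|e_n|^1.618.

(b) With |e_n| = 10^(-7) and C = 1.4:
    |e_{n+1}| ≈ 1.4 × (10^(-7))^1.618 = 1.4 × 10^(-11.33)

(a) ≈ 1.618 (golden ratio); (b) |e_{n+1}| ≈ 6.605e-12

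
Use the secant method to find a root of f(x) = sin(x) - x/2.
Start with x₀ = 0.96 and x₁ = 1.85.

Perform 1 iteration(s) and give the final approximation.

f(x) = sin(x) - x/2
x₀ = 0.96, x₁ = 1.85

Secant formula: x_{n+1} = x_n - f(x_n)(x_n - x_{n-1})/(f(x_n) - f(x_{n-1}))

Iteration 1:
  f(0.960000) = 0.339192
  f(1.850000) = 0.036275
  x_2 = 1.850000 - 0.036275×(1.850000 - 0.960000)/(0.036275 - 0.339192)
       = 1.956580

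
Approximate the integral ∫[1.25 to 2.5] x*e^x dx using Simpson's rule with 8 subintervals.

f(x) = x*e^x
a = 1.25, b = 2.5, n = 8
h = (b - a)/n = 0.156250

Simpson's rule: (h/3)[f(x₀) + 4f(x₁) + 2f(x₂) + ... + f(xₙ)]

x_0 = 1.2500, f(x_0) = 4.362929, coefficient = 1
x_1 = 1.4062, f(x_1) = 5.738378, coefficient = 4
x_2 = 1.5625, f(x_2) = 7.454271, coefficient = 2
x_3 = 1.7188, f(x_3) = 9.586418, coefficient = 4
x_4 = 1.8750, f(x_4) = 12.226536, coefficient = 2
x_5 = 2.0312, f(x_5) = 15.485458, coefficient = 4
x_6 = 2.1875, f(x_6) = 19.496975, coefficient = 2
x_7 = 2.3438, f(x_7) = 24.422436, coefficient = 4
x_8 = 2.5000, f(x_8) = 30.456235, coefficient = 1

I ≈ (0.156250/3) × 334.105484 = 17.401327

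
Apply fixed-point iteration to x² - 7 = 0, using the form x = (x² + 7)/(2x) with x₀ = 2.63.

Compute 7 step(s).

Equation: x² - 7 = 0
Fixed-point form: x = (x² + 7)/(2x)
x₀ = 2.63

x_1 = g(2.630000) = 2.645798
x_2 = g(2.645798) = 2.645751
x_3 = g(2.645751) = 2.645751
x_4 = g(2.645751) = 2.645751
x_5 = g(2.645751) = 2.645751
x_6 = g(2.645751) = 2.645751
x_7 = g(2.645751) = 2.645751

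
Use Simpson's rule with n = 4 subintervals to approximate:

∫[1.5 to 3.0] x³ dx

f(x) = x³
a = 1.5, b = 3.0, n = 4
h = (b - a)/n = 0.375000

Simpson's rule: (h/3)[f(x₀) + 4f(x₁) + 2f(x₂) + ... + f(xₙ)]

x_0 = 1.5000, f(x_0) = 3.375000, coefficient = 1
x_1 = 1.8750, f(x_1) = 6.591797, coefficient = 4
x_2 = 2.2500, f(x_2) = 11.390625, coefficient = 2
x_3 = 2.6250, f(x_3) = 18.087891, coefficient = 4
x_4 = 3.0000, f(x_4) = 27.000000, coefficient = 1

I ≈ (0.375000/3) × 151.875000 = 18.984375
Exact value: 18.984375
Error: 0.000000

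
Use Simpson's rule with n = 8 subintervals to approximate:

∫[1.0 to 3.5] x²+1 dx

f(x) = x²+1
a = 1.0, b = 3.5, n = 8
h = (b - a)/n = 0.312500

Simpson's rule: (h/3)[f(x₀) + 4f(x₁) + 2f(x₂) + ... + f(xₙ)]

x_0 = 1.0000, f(x_0) = 2.000000, coefficient = 1
x_1 = 1.3125, f(x_1) = 2.722656, coefficient = 4
x_2 = 1.6250, f(x_2) = 3.640625, coefficient = 2
x_3 = 1.9375, f(x_3) = 4.753906, coefficient = 4
x_4 = 2.2500, f(x_4) = 6.062500, coefficient = 2
x_5 = 2.5625, f(x_5) = 7.566406, coefficient = 4
x_6 = 2.8750, f(x_6) = 9.265625, coefficient = 2
x_7 = 3.1875, f(x_7) = 11.160156, coefficient = 4
x_8 = 3.5000, f(x_8) = 13.250000, coefficient = 1

I ≈ (0.312500/3) × 158.000000 = 16.458333
Exact value: 16.458333
Error: 0.000000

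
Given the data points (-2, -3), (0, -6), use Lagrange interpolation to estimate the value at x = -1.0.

Lagrange interpolation formula:
P(x) = Σ yᵢ × Lᵢ(x)
where Lᵢ(x) = Π_{j≠i} (x - xⱼ)/(xᵢ - xⱼ)

L_0(-1.0) = (-1.0 - 0)/(-2 - 0) = 0.500000
L_1(-1.0) = (-1.0 - (-2))/(0 - (-2)) = 0.500000

P(-1.0) = (-3)×L_0(-1.0) + (-6)×L_1(-1.0)
P(-1.0) = -4.500000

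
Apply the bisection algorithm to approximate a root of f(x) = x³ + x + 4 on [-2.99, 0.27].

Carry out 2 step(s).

f(x) = x³ + x + 4
Initial interval: [-2.99, 0.27]

Iteration 1:
  c_1 = (-2.990000 + 0.270000)/2 = -1.360000
  f(c_1) = f(-1.360000) = 0.124544
  f(a) × f(c) < 0, new interval: [-2.990000, -1.360000]
Iteration 2:
  c_2 = (-2.990000 + (-1.360000))/2 = -2.175000
  f(c_2) = f(-2.175000) = -8.464109
  f(a) × f(c) ≥ 0, new interval: [-2.175000, -1.360000]

After 2 iteration(s), the approximation is c_2 = -2.175000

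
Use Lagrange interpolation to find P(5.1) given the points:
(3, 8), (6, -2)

Lagrange interpolation formula:
P(x) = Σ yᵢ × Lᵢ(x)
where Lᵢ(x) = Π_{j≠i} (x - xⱼ)/(xᵢ - xⱼ)

L_0(5.1) = (5.1 - 6)/(3 - 6) = 0.300000
L_1(5.1) = (5.1 - 3)/(6 - 3) = 0.700000

P(5.1) = 8×L_0(5.1) + (-2)×L_1(5.1)
P(5.1) = 1.000000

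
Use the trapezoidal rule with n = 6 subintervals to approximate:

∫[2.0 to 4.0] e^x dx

f(x) = e^x
a = 2.0, b = 4.0, n = 6
h = (b - a)/n = 0.333333

Trapezoidal rule: (h/2)[f(x₀) + 2f(x₁) + 2f(x₂) + ... + f(xₙ)]

x_0 = 2.0000, f(x_0) = 7.389056, coefficient = 1
x_1 = 2.3333, f(x_1) = 10.312259, coefficient = 2
x_2 = 2.6667, f(x_2) = 14.391916, coefficient = 2
x_3 = 3.0000, f(x_3) = 20.085537, coefficient = 2
x_4 = 3.3333, f(x_4) = 28.031625, coefficient = 2
x_5 = 3.6667, f(x_5) = 39.121284, coefficient = 2
x_6 = 4.0000, f(x_6) = 54.598150, coefficient = 1

I ≈ (0.333333/2) × 285.872447 = 47.645408
Exact value: 47.209094
Error: 0.436314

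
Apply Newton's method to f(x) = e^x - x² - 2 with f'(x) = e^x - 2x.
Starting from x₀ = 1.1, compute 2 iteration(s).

f(x) = e^x - x² - 2
f'(x) = e^x - 2x
x₀ = 1.1

Newton-Raphson formula: x_{n+1} = x_n - f(x_n)/f'(x_n)

Iteration 1:
  f(1.100000) = -0.205834
  f'(1.100000) = 0.804166
  x_1 = 1.100000 - (-0.205834)/0.804166 = 1.355960
Iteration 2:
  f(1.355960) = 0.041856
  f'(1.355960) = 1.168564
  x_2 = 1.355960 - 0.041856/1.168564 = 1.320141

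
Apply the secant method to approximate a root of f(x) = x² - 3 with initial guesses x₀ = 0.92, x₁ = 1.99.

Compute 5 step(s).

f(x) = x² - 3
x₀ = 0.92, x₁ = 1.99

Secant formula: x_{n+1} = x_n - f(x_n)(x_n - x_{n-1})/(f(x_n) - f(x_{n-1}))

Iteration 1:
  f(0.920000) = -2.153600
  f(1.990000) = 0.960100
  x_2 = 1.990000 - 0.960100×(1.990000 - 0.920000)/(0.960100 - (-2.153600))
       = 1.660069
Iteration 2:
  f(1.990000) = 0.960100
  f(1.660069) = -0.244172
  x_3 = 1.660069 - (-0.244172)×(1.660069 - 1.990000)/(-0.244172 - 0.960100)
       = 1.726964
Iteration 3:
  f(1.660069) = -0.244172
  f(1.726964) = -0.017596
  x_4 = 1.726964 - (-0.017596)×(1.726964 - 1.660069)/(-0.017596 - (-0.244172))
       = 1.732159
Iteration 4:
  f(1.726964) = -0.017596
  f(1.732159) = 0.000375
  x_5 = 1.732159 - 0.000375×(1.732159 - 1.726964)/(0.000375 - (-0.017596))
       = 1.732051
Iteration 5:
  f(1.732159) = 0.000375
  f(1.732051) = -0.000001
  x_6 = 1.732051 - (-0.000001)×(1.732051 - 1.732159)/(-0.000001 - 0.000375)
       = 1.732051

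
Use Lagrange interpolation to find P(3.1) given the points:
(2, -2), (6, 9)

Lagrange interpolation formula:
P(x) = Σ yᵢ × Lᵢ(x)
where Lᵢ(x) = Π_{j≠i} (x - xⱼ)/(xᵢ - xⱼ)

L_0(3.1) = (3.1 - 6)/(2 - 6) = 0.725000
L_1(3.1) = (3.1 - 2)/(6 - 2) = 0.275000

P(3.1) = (-2)×L_0(3.1) + 9×L_1(3.1)
P(3.1) = 1.025000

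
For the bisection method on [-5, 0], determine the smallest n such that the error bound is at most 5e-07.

We need (b-a)/2^n ≤ 5e-07
(0 - (-5))/2^n ≤ 5e-07
5/2^n ≤ 5e-07
2^n ≥ 10000000
n ≥ log₂(10000000) = 23.25
n ≥ 24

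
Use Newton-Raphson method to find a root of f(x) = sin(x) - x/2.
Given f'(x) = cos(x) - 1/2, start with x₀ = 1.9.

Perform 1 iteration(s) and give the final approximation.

f(x) = sin(x) - x/2
f'(x) = cos(x) - 1/2
x₀ = 1.9

Newton-Raphson formula: x_{n+1} = x_n - f(x_n)/f'(x_n)

Iteration 1:
  f(1.900000) = -0.003700
  f'(1.900000) = -0.823290
  x_1 = 1.900000 - (-0.003700)/(-0.823290) = 1.895506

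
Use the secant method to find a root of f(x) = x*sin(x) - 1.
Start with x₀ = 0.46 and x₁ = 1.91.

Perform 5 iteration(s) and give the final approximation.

f(x) = x*sin(x) - 1
x₀ = 0.46, x₁ = 1.91

Secant formula: x_{n+1} = x_n - f(x_n)(x_n - x_{n-1})/(f(x_n) - f(x_{n-1}))

Iteration 1:
  f(0.460000) = -0.795784
  f(1.910000) = 0.801168
  x_2 = 1.910000 - 0.801168×(1.910000 - 0.460000)/(0.801168 - (-0.795784))
       = 1.182556
Iteration 2:
  f(1.910000) = 0.801168
  f(1.182556) = 0.094546
  x_3 = 1.182556 - 0.094546×(1.182556 - 1.910000)/(0.094546 - 0.801168)
       = 1.085224
Iteration 3:
  f(1.182556) = 0.094546
  f(1.085224) = -0.040219
  x_4 = 1.085224 - (-0.040219)×(1.085224 - 1.182556)/(-0.040219 - 0.094546)
       = 1.114272
Iteration 4:
  f(1.085224) = -0.040219
  f(1.114272) = 0.000159
  x_5 = 1.114272 - 0.000159×(1.114272 - 1.085224)/(0.000159 - (-0.040219))
       = 1.114157
Iteration 5:
  f(1.114272) = 0.000159
  f(1.114157) = 0.000000
  x_6 = 1.114157 - 0.000000×(1.114157 - 1.114272)/(0.000000 - 0.000159)
       = 1.114157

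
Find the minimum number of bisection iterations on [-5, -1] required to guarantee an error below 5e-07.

We need (b-a)/2^n ≤ 5e-07
(-1 - (-5))/2^n ≤ 5e-07
4/2^n ≤ 5e-07
2^n ≥ 8000000
n ≥ log₂(8000000) = 22.93
n ≥ 23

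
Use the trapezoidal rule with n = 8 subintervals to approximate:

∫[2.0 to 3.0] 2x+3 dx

f(x) = 2x+3
a = 2.0, b = 3.0, n = 8
h = (b - a)/n = 0.125000

Trapezoidal rule: (h/2)[f(x₀) + 2f(x₁) + 2f(x₂) + ... + f(xₙ)]

x_0 = 2.0000, f(x_0) = 7.000000, coefficient = 1
x_1 = 2.1250, f(x_1) = 7.250000, coefficient = 2
x_2 = 2.2500, f(x_2) = 7.500000, coefficient = 2
x_3 = 2.3750, f(x_3) = 7.750000, coefficient = 2
x_4 = 2.5000, f(x_4) = 8.000000, coefficient = 2
x_5 = 2.6250, f(x_5) = 8.250000, coefficient = 2
x_6 = 2.7500, f(x_6) = 8.500000, coefficient = 2
x_7 = 2.8750, f(x_7) = 8.750000, coefficient = 2
x_8 = 3.0000, f(x_8) = 9.000000, coefficient = 1

I ≈ (0.125000/2) × 128.000000 = 8.000000
Exact value: 8.000000
Error: 0.000000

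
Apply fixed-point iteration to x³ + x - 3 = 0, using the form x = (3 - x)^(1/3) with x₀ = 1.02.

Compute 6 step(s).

Equation: x³ + x - 3 = 0
Fixed-point form: x = (3 - x)^(1/3)
x₀ = 1.02

x_1 = g(1.020000) = 1.255707
x_2 = g(1.255707) = 1.203760
x_3 = g(1.203760) = 1.215593
x_4 = g(1.215593) = 1.212918
x_5 = g(1.212918) = 1.213523
x_6 = g(1.213523) = 1.213386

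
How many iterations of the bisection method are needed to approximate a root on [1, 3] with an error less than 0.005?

We need (b-a)/2^n ≤ 0.005
(3 - 1)/2^n ≤ 0.005
2/2^n ≤ 0.005
2^n ≥ 400
n ≥ log₂(400) = 8.64
n ≥ 9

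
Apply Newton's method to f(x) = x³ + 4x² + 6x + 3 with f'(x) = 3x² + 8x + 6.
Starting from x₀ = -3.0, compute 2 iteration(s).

f(x) = x³ + 4x² + 6x + 3
f'(x) = 3x² + 8x + 6
x₀ = -3.0

Newton-Raphson formula: x_{n+1} = x_n - f(x_n)/f'(x_n)

Iteration 1:
  f(-3.000000) = -6.000000
  f'(-3.000000) = 9.000000
  x_1 = -3.000000 - (-6.000000)/9.000000 = -2.333333
Iteration 2:
  f(-2.333333) = -1.925926
  f'(-2.333333) = 3.666667
  x_2 = -2.333333 - (-1.925926)/3.666667 = -1.808081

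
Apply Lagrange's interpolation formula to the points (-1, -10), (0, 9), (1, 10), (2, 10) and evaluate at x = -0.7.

Lagrange interpolation formula:
P(x) = Σ yᵢ × Lᵢ(x)
where Lᵢ(x) = Π_{j≠i} (x - xⱼ)/(xᵢ - xⱼ)

L_0(-0.7) = (-0.7 - 0)/(-1 - 0) × (-0.7 - 1)/(-1 - 1) × (-0.7 - 2)/(-1 - 2) = 0.535500
L_1(-0.7) = (-0.7 - (-1))/(0 - (-1)) × (-0.7 - 1)/(0 - 1) × (-0.7 - 2)/(0 - 2) = 0.688500
L_2(-0.7) = (-0.7 - (-1))/(1 - (-1)) × (-0.7 - 0)/(1 - 0) × (-0.7 - 2)/(1 - 2) = -0.283500
L_3(-0.7) = (-0.7 - (-1))/(2 - (-1)) × (-0.7 - 0)/(2 - 0) × (-0.7 - 1)/(2 - 1) = 0.059500

P(-0.7) = (-10)×L_0(-0.7) + 9×L_1(-0.7) + 10×L_2(-0.7) + 10×L_3(-0.7)
P(-0.7) = -1.398500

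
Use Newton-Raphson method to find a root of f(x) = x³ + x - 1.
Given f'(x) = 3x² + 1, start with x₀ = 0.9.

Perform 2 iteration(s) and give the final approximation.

f(x) = x³ + x - 1
f'(x) = 3x² + 1
x₀ = 0.9

Newton-Raphson formula: x_{n+1} = x_n - f(x_n)/f'(x_n)

Iteration 1:
  f(0.900000) = 0.629000
  f'(0.900000) = 3.430000
  x_1 = 0.900000 - 0.629000/3.430000 = 0.716618
Iteration 2:
  f(0.716618) = 0.084631
  f'(0.716618) = 2.540624
  x_2 = 0.716618 - 0.084631/2.540624 = 0.683307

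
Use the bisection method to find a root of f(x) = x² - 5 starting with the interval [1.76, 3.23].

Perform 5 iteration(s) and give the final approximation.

f(x) = x² - 5
Initial interval: [1.76, 3.23]

Iteration 1:
  c_1 = (1.760000 + 3.230000)/2 = 2.495000
  f(c_1) = f(2.495000) = 1.225025
  f(a) × f(c) < 0, new interval: [1.760000, 2.495000]
Iteration 2:
  c_2 = (1.760000 + 2.495000)/2 = 2.127500
  f(c_2) = f(2.127500) = -0.473744
  f(a) × f(c) ≥ 0, new interval: [2.127500, 2.495000]
Iteration 3:
  c_3 = (2.127500 + 2.495000)/2 = 2.311250
  f(c_3) = f(2.311250) = 0.341877
  f(a) × f(c) < 0, new interval: [2.127500, 2.311250]
Iteration 4:
  c_4 = (2.127500 + 2.311250)/2 = 2.219375
  f(c_4) = f(2.219375) = -0.074375
  f(a) × f(c) ≥ 0, new interval: [2.219375, 2.311250]
Iteration 5:
  c_5 = (2.219375 + 2.311250)/2 = 2.265313
  f(c_5) = f(2.265313) = 0.131641
  f(a) × f(c) < 0, new interval: [2.219375, 2.265313]

After 5 iteration(s), the approximation is c_5 = 2.265313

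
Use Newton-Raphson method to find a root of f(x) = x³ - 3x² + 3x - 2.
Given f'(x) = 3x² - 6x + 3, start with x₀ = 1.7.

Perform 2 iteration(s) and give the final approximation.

f(x) = x³ - 3x² + 3x - 2
f'(x) = 3x² - 6x + 3
x₀ = 1.7

Newton-Raphson formula: x_{n+1} = x_n - f(x_n)/f'(x_n)

Iteration 1:
  f(1.700000) = -0.657000
  f'(1.700000) = 1.470000
  x_1 = 1.700000 - (-0.657000)/1.470000 = 2.146939
Iteration 2:
  f(2.146939) = 0.508762
  f'(2.146939) = 3.946406
  x_2 = 2.146939 - 0.508762/3.946406 = 2.018021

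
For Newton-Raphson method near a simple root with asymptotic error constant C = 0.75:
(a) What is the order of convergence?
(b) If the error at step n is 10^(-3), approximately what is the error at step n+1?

(a) Newton-Raphson has quadratic (order 2) convergence near simple roots.
    This means |e_{n+1}| ≈ C|e_n|².

(b) With |e_n| = 10^(-3) and C = 0.75:
    |e_{n+1}| ≈ 0.75 × (10^(-3))² = 0.75 × 10^(-6)

(a) 2 (quadratic); (b) |e_{n+1}| ≈ 7.500e-07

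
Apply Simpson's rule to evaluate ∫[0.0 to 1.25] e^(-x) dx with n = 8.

f(x) = e^(-x)
a = 0.0, b = 1.25, n = 8
h = (b - a)/n = 0.156250

Simpson's rule: (h/3)[f(x₀) + 4f(x₁) + 2f(x₂) + ... + f(xₙ)]

x_0 = 0.0000, f(x_0) = 1.000000, coefficient = 1
x_1 = 0.1562, f(x_1) = 0.855345, coefficient = 4
x_2 = 0.3125, f(x_2) = 0.731616, coefficient = 2
x_3 = 0.4688, f(x_3) = 0.625784, coefficient = 4
x_4 = 0.6250, f(x_4) = 0.535261, coefficient = 2
x_5 = 0.7812, f(x_5) = 0.457833, coefficient = 4
x_6 = 0.9375, f(x_6) = 0.391606, coefficient = 2
x_7 = 1.0938, f(x_7) = 0.334958, coefficient = 4
x_8 = 1.2500, f(x_8) = 0.286505, coefficient = 1

I ≈ (0.156250/3) × 13.699153 = 0.713498
Exact value: 0.713495
Error: 0.000002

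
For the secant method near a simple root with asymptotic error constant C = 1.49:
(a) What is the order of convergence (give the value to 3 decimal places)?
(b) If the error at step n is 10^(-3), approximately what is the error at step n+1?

(a) Secant method has superlinear convergence with order φ = (1+√5)/2 ≈ 1.618.
    This means |e_{n+1}| ≈ C|e_n|^1.618.

(b) With |e_n| = 10^(-3) and C = 1.49:
    |e_{n+1}| ≈ 1.49 × (10^(-3))^1.618 = 1.49 × 10^(-4.85)

(a) ≈ 1.618 (golden ratio); (b) |e_{n+1}| ≈ 2.085e-05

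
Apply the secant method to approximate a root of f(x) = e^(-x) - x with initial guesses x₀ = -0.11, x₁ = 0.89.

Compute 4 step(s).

f(x) = e^(-x) - x
x₀ = -0.11, x₁ = 0.89

Secant formula: x_{n+1} = x_n - f(x_n)(x_n - x_{n-1})/(f(x_n) - f(x_{n-1}))

Iteration 1:
  f(-0.110000) = 1.226278
  f(0.890000) = -0.479344
  x_2 = 0.890000 - (-0.479344)×(0.890000 - (-0.110000))/(-0.479344 - 1.226278)
       = 0.608962
Iteration 2:
  f(0.890000) = -0.479344
  f(0.608962) = -0.065047
  x_3 = 0.608962 - (-0.065047)×(0.608962 - 0.890000)/(-0.065047 - (-0.479344))
       = 0.564838
Iteration 3:
  f(0.608962) = -0.065047
  f(0.564838) = 0.003615
  x_4 = 0.564838 - 0.003615×(0.564838 - 0.608962)/(0.003615 - (-0.065047))
       = 0.567161
Iteration 4:
  f(0.564838) = 0.003615
  f(0.567161) = -0.000027
  x_5 = 0.567161 - (-0.000027)×(0.567161 - 0.564838)/(-0.000027 - 0.003615)
       = 0.567143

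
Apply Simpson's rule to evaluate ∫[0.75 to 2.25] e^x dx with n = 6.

f(x) = e^x
a = 0.75, b = 2.25, n = 6
h = (b - a)/n = 0.250000

Simpson's rule: (h/3)[f(x₀) + 4f(x₁) + 2f(x₂) + ... + f(xₙ)]

x_0 = 0.7500, f(x_0) = 2.117000, coefficient = 1
x_1 = 1.0000, f(x_1) = 2.718282, coefficient = 4
x_2 = 1.2500, f(x_2) = 3.490343, coefficient = 2
x_3 = 1.5000, f(x_3) = 4.481689, coefficient = 4
x_4 = 1.7500, f(x_4) = 5.754603, coefficient = 2
x_5 = 2.0000, f(x_5) = 7.389056, coefficient = 4
x_6 = 2.2500, f(x_6) = 9.487736, coefficient = 1

I ≈ (0.250000/3) × 88.450735 = 7.370895
Exact value: 7.370736
Error: 0.000159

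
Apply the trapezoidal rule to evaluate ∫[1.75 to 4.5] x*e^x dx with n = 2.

f(x) = x*e^x
a = 1.75, b = 4.5, n = 2
h = (b - a)/n = 1.375000

Trapezoidal rule: (h/2)[f(x₀) + 2f(x₁) + 2f(x₂) + ... + f(xₙ)]

x_0 = 1.7500, f(x_0) = 10.070555, coefficient = 1
x_1 = 3.1250, f(x_1) = 71.124672, coefficient = 2
x_2 = 4.5000, f(x_2) = 405.077091, coefficient = 1

I ≈ (1.375000/2) × 557.396990 = 383.210431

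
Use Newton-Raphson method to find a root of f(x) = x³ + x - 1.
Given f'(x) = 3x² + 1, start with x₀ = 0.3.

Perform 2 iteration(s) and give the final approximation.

f(x) = x³ + x - 1
f'(x) = 3x² + 1
x₀ = 0.3

Newton-Raphson formula: x_{n+1} = x_n - f(x_n)/f'(x_n)

Iteration 1:
  f(0.300000) = -0.673000
  f'(0.300000) = 1.270000
  x_1 = 0.300000 - (-0.673000)/1.270000 = 0.829921
Iteration 2:
  f(0.829921) = 0.401546
  f'(0.829921) = 3.066308
  x_2 = 0.829921 - 0.401546/3.066308 = 0.698967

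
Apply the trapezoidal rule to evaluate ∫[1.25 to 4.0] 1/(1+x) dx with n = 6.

f(x) = 1/(1+x)
a = 1.25, b = 4.0, n = 6
h = (b - a)/n = 0.458333

Trapezoidal rule: (h/2)[f(x₀) + 2f(x₁) + 2f(x₂) + ... + f(xₙ)]

x_0 = 1.2500, f(x_0) = 0.444444, coefficient = 1
x_1 = 1.7083, f(x_1) = 0.369231, coefficient = 2
x_2 = 2.1667, f(x_2) = 0.315789, coefficient = 2
x_3 = 2.6250, f(x_3) = 0.275862, coefficient = 2
x_4 = 3.0833, f(x_4) = 0.244898, coefficient = 2
x_5 = 3.5417, f(x_5) = 0.220183, coefficient = 2
x_6 = 4.0000, f(x_6) = 0.200000, coefficient = 1

I ≈ (0.458333/2) × 3.496372 = 0.801252
Exact value: 0.798508
Error: 0.002744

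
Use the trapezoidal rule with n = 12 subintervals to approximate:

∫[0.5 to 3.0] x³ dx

f(x) = x³
a = 0.5, b = 3.0, n = 12
h = (b - a)/n = 0.208333

Trapezoidal rule: (h/2)[f(x₀) + 2f(x₁) + 2f(x₂) + ... + f(xₙ)]

x_0 = 0.5000, f(x_0) = 0.125000, coefficient = 1
x_1 = 0.7083, f(x_1) = 0.355396, coefficient = 2
x_2 = 0.9167, f(x_2) = 0.770255, coefficient = 2
x_3 = 1.1250, f(x_3) = 1.423828, coefficient = 2
x_4 = 1.3333, f(x_4) = 2.370370, coefficient = 2
x_5 = 1.5417, f(x_5) = 3.664135, coefficient = 2
x_6 = 1.7500, f(x_6) = 5.359375, coefficient = 2
x_7 = 1.9583, f(x_7) = 7.510344, coefficient = 2
x_8 = 2.1667, f(x_8) = 10.171296, coefficient = 2
x_9 = 2.3750, f(x_9) = 13.396484, coefficient = 2
x_10 = 2.5833, f(x_10) = 17.240162, coefficient = 2
x_11 = 2.7917, f(x_11) = 21.756583, coefficient = 2
x_12 = 3.0000, f(x_12) = 27.000000, coefficient = 1

I ≈ (0.208333/2) × 195.161458 = 20.329319
Exact value: 20.234375
Error: 0.094944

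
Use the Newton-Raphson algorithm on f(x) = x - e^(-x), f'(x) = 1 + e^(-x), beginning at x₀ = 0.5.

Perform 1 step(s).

f(x) = x - e^(-x)
f'(x) = 1 + e^(-x)
x₀ = 0.5

Newton-Raphson formula: x_{n+1} = x_n - f(x_n)/f'(x_n)

Iteration 1:
  f(0.500000) = -0.106531
  f'(0.500000) = 1.606531
  x_1 = 0.500000 - (-0.106531)/1.606531 = 0.566311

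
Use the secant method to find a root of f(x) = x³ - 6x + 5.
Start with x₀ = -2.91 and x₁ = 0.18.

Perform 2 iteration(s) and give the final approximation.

f(x) = x³ - 6x + 5
x₀ = -2.91, x₁ = 0.18

Secant formula: x_{n+1} = x_n - f(x_n)(x_n - x_{n-1})/(f(x_n) - f(x_{n-1}))

Iteration 1:
  f(-2.910000) = -2.182171
  f(0.180000) = 3.925832
  x_2 = 0.180000 - 3.925832×(0.180000 - (-2.910000))/(3.925832 - (-2.182171))
       = -1.806054
Iteration 2:
  f(0.180000) = 3.925832
  f(-1.806054) = 9.945283
  x_3 = -1.806054 - 9.945283×(-1.806054 - 0.180000)/(9.945283 - 3.925832)
       = 1.475286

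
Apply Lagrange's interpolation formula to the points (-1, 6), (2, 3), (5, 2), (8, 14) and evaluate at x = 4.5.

Lagrange interpolation formula:
P(x) = Σ yᵢ × Lᵢ(x)
where Lᵢ(x) = Π_{j≠i} (x - xⱼ)/(xᵢ - xⱼ)

L_0(4.5) = (4.5 - 2)/(-1 - 2) × (4.5 - 5)/(-1 - 5) × (4.5 - 8)/(-1 - 8) = -0.027006
L_1(4.5) = (4.5 - (-1))/(2 - (-1)) × (4.5 - 5)/(2 - 5) × (4.5 - 8)/(2 - 8) = 0.178241
L_2(4.5) = (4.5 - (-1))/(5 - (-1)) × (4.5 - 2)/(5 - 2) × (4.5 - 8)/(5 - 8) = 0.891204
L_3(4.5) = (4.5 - (-1))/(8 - (-1)) × (4.5 - 2)/(8 - 2) × (4.5 - 5)/(8 - 5) = -0.042438

P(4.5) = 6×L_0(4.5) + 3×L_1(4.5) + 2×L_2(4.5) + 14×L_3(4.5)
P(4.5) = 1.560957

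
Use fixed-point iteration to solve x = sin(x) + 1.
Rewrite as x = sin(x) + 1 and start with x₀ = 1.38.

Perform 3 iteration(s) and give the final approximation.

Equation: x = sin(x) + 1
Fixed-point form: x = sin(x) + 1
x₀ = 1.38

x_1 = g(1.380000) = 1.981854
x_2 = g(1.981854) = 1.916699
x_3 = g(1.916699) = 1.940770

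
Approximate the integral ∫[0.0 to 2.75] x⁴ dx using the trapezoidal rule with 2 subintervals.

f(x) = x⁴
a = 0.0, b = 2.75, n = 2
h = (b - a)/n = 1.375000

Trapezoidal rule: (h/2)[f(x₀) + 2f(x₁) + 2f(x₂) + ... + f(xₙ)]

x_0 = 0.0000, f(x_0) = 0.000000, coefficient = 1
x_1 = 1.3750, f(x_1) = 3.574463, coefficient = 2
x_2 = 2.7500, f(x_2) = 57.191406, coefficient = 1

I ≈ (1.375000/2) × 64.340332 = 44.233978
Exact value: 31.455273
Error: 12.778705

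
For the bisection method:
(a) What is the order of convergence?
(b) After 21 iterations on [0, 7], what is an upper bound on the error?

(a) Bisection has linear (order 1) convergence; the error is halved each step.

(b) Error bound = (b-a)/2^n = (7 - 0)/2^{21}
    = 7/2^{21}

(a) 1 (linear); (b) error ≤ 3.34e-06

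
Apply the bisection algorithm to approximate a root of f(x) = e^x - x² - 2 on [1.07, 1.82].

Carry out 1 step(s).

f(x) = e^x - x² - 2
Initial interval: [1.07, 1.82]

Iteration 1:
  c_1 = (1.070000 + 1.820000)/2 = 1.445000
  f(c_1) = f(1.445000) = 0.153827
  f(a) × f(c) < 0, new interval: [1.070000, 1.445000]

After 1 iteration(s), the approximation is c_1 = 1.445000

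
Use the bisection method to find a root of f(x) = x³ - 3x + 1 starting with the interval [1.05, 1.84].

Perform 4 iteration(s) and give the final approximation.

f(x) = x³ - 3x + 1
Initial interval: [1.05, 1.84]

Iteration 1:
  c_1 = (1.050000 + 1.840000)/2 = 1.445000
  f(c_1) = f(1.445000) = -0.317804
  f(a) × f(c) ≥ 0, new interval: [1.445000, 1.840000]
Iteration 2:
  c_2 = (1.445000 + 1.840000)/2 = 1.642500
  f(c_2) = f(1.642500) = 0.503647
  f(a) × f(c) < 0, new interval: [1.445000, 1.642500]
Iteration 3:
  c_3 = (1.445000 + 1.642500)/2 = 1.543750
  f(c_3) = f(1.543750) = 0.047760
  f(a) × f(c) < 0, new interval: [1.445000, 1.543750]
Iteration 4:
  c_4 = (1.445000 + 1.543750)/2 = 1.494375
  f(c_4) = f(1.494375) = -0.145952
  f(a) × f(c) ≥ 0, new interval: [1.494375, 1.543750]

After 4 iteration(s), the approximation is c_4 = 1.494375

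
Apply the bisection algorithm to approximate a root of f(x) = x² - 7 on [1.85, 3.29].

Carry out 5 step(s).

f(x) = x² - 7
Initial interval: [1.85, 3.29]

Iteration 1:
  c_1 = (1.850000 + 3.290000)/2 = 2.570000
  f(c_1) = f(2.570000) = -0.395100
  f(a) × f(c) ≥ 0, new interval: [2.570000, 3.290000]
Iteration 2:
  c_2 = (2.570000 + 3.290000)/2 = 2.930000
  f(c_2) = f(2.930000) = 1.584900
  f(a) × f(c) < 0, new interval: [2.570000, 2.930000]
Iteration 3:
  c_3 = (2.570000 + 2.930000)/2 = 2.750000
  f(c_3) = f(2.750000) = 0.562500
  f(a) × f(c) < 0, new interval: [2.570000, 2.750000]
Iteration 4:
  c_4 = (2.570000 + 2.750000)/2 = 2.660000
  f(c_4) = f(2.660000) = 0.075600
  f(a) × f(c) < 0, new interval: [2.570000, 2.660000]
Iteration 5:
  c_5 = (2.570000 + 2.660000)/2 = 2.615000
  f(c_5) = f(2.615000) = -0.161775
  f(a) × f(c) ≥ 0, new interval: [2.615000, 2.660000]

After 5 iteration(s), the approximation is c_5 = 2.615000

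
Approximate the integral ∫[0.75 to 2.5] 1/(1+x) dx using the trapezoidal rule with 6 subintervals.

f(x) = 1/(1+x)
a = 0.75, b = 2.5, n = 6
h = (b - a)/n = 0.291667

Trapezoidal rule: (h/2)[f(x₀) + 2f(x₁) + 2f(x₂) + ... + f(xₙ)]

x_0 = 0.7500, f(x_0) = 0.571429, coefficient = 1
x_1 = 1.0417, f(x_1) = 0.489796, coefficient = 2
x_2 = 1.3333, f(x_2) = 0.428571, coefficient = 2
x_3 = 1.6250, f(x_3) = 0.380952, coefficient = 2
x_4 = 1.9167, f(x_4) = 0.342857, coefficient = 2
x_5 = 2.2083, f(x_5) = 0.311688, coefficient = 2
x_6 = 2.5000, f(x_6) = 0.285714, coefficient = 1

I ≈ (0.291667/2) × 4.764873 = 0.694877
Exact value: 0.693147
Error: 0.001730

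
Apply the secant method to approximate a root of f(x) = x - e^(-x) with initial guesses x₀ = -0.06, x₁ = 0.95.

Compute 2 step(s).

f(x) = x - e^(-x)
x₀ = -0.06, x₁ = 0.95

Secant formula: x_{n+1} = x_n - f(x_n)(x_n - x_{n-1})/(f(x_n) - f(x_{n-1}))

Iteration 1:
  f(-0.060000) = -1.121837
  f(0.950000) = 0.563259
  x_2 = 0.950000 - 0.563259×(0.950000 - (-0.060000))/(0.563259 - (-1.121837))
       = 0.612398
Iteration 2:
  f(0.950000) = 0.563259
  f(0.612398) = 0.070349
  x_3 = 0.612398 - 0.070349×(0.612398 - 0.950000)/(0.070349 - 0.563259)
       = 0.564215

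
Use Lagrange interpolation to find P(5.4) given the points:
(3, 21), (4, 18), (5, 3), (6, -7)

Lagrange interpolation formula:
P(x) = Σ yᵢ × Lᵢ(x)
where Lᵢ(x) = Π_{j≠i} (x - xⱼ)/(xᵢ - xⱼ)

L_0(5.4) = (5.4 - 4)/(3 - 4) × (5.4 - 5)/(3 - 5) × (5.4 - 6)/(3 - 6) = 0.056000
L_1(5.4) = (5.4 - 3)/(4 - 3) × (5.4 - 5)/(4 - 5) × (5.4 - 6)/(4 - 6) = -0.288000
L_2(5.4) = (5.4 - 3)/(5 - 3) × (5.4 - 4)/(5 - 4) × (5.4 - 6)/(5 - 6) = 1.008000
L_3(5.4) = (5.4 - 3)/(6 - 3) × (5.4 - 4)/(6 - 4) × (5.4 - 5)/(6 - 5) = 0.224000

P(5.4) = 21×L_0(5.4) + 18×L_1(5.4) + 3×L_2(5.4) + (-7)×L_3(5.4)
P(5.4) = -2.552000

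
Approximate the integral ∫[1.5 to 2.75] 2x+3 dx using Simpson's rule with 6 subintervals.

f(x) = 2x+3
a = 1.5, b = 2.75, n = 6
h = (b - a)/n = 0.208333

Simpson's rule: (h/3)[f(x₀) + 4f(x₁) + 2f(x₂) + ... + f(xₙ)]

x_0 = 1.5000, f(x_0) = 6.000000, coefficient = 1
x_1 = 1.7083, f(x_1) = 6.416667, coefficient = 4
x_2 = 1.9167, f(x_2) = 6.833333, coefficient = 2
x_3 = 2.1250, f(x_3) = 7.250000, coefficient = 4
x_4 = 2.3333, f(x_4) = 7.666667, coefficient = 2
x_5 = 2.5417, f(x_5) = 8.083333, coefficient = 4
x_6 = 2.7500, f(x_6) = 8.500000, coefficient = 1

I ≈ (0.208333/3) × 130.500000 = 9.062500
Exact value: 9.062500
Error: 0.000000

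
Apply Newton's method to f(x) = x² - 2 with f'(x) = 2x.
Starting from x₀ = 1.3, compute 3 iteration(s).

f(x) = x² - 2
f'(x) = 2x
x₀ = 1.3

Newton-Raphson formula: x_{n+1} = x_n - f(x_n)/f'(x_n)

Iteration 1:
  f(1.300000) = -0.310000
  f'(1.300000) = 2.600000
  x_1 = 1.300000 - (-0.310000)/2.600000 = 1.419231
Iteration 2:
  f(1.419231) = 0.014216
  f'(1.419231) = 2.838462
  x_2 = 1.419231 - 0.014216/2.838462 = 1.414222
Iteration 3:
  f(1.414222) = 0.000025
  f'(1.414222) = 2.828445
  x_3 = 1.414222 - 0.000025/2.828445 = 1.414214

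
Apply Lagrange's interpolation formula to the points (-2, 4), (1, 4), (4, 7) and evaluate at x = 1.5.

Lagrange interpolation formula:
P(x) = Σ yᵢ × Lᵢ(x)
where Lᵢ(x) = Π_{j≠i} (x - xⱼ)/(xᵢ - xⱼ)

L_0(1.5) = (1.5 - 1)/(-2 - 1) × (1.5 - 4)/(-2 - 4) = -0.069444
L_1(1.5) = (1.5 - (-2))/(1 - (-2)) × (1.5 - 4)/(1 - 4) = 0.972222
L_2(1.5) = (1.5 - (-2))/(4 - (-2)) × (1.5 - 1)/(4 - 1) = 0.097222

P(1.5) = 4×L_0(1.5) + 4×L_1(1.5) + 7×L_2(1.5)
P(1.5) = 4.291667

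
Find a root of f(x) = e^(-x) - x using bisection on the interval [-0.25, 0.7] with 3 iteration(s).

f(x) = e^(-x) - x
Initial interval: [-0.25, 0.7]

Iteration 1:
  c_1 = (-0.250000 + 0.700000)/2 = 0.225000
  f(c_1) = f(0.225000) = 0.573516
  f(a) × f(c) ≥ 0, new interval: [0.225000, 0.700000]
Iteration 2:
  c_2 = (0.225000 + 0.700000)/2 = 0.462500
  f(c_2) = f(0.462500) = 0.167207
  f(a) × f(c) ≥ 0, new interval: [0.462500, 0.700000]
Iteration 3:
  c_3 = (0.462500 + 0.700000)/2 = 0.581250
  f(c_3) = f(0.581250) = -0.022051
  f(a) × f(c) < 0, new interval: [0.462500, 0.581250]

After 3 iteration(s), the approximation is c_3 = 0.581250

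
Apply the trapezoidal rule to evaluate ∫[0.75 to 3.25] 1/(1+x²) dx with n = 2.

f(x) = 1/(1+x²)
a = 0.75, b = 3.25, n = 2
h = (b - a)/n = 1.250000

Trapezoidal rule: (h/2)[f(x₀) + 2f(x₁) + 2f(x₂) + ... + f(xₙ)]

x_0 = 0.7500, f(x_0) = 0.640000, coefficient = 1
x_1 = 2.0000, f(x_1) = 0.200000, coefficient = 2
x_2 = 3.2500, f(x_2) = 0.086486, coefficient = 1

I ≈ (1.250000/2) × 1.126486 = 0.704054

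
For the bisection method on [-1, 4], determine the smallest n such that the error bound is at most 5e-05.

We need (b-a)/2^n ≤ 5e-05
(4 - (-1))/2^n ≤ 5e-05
5/2^n ≤ 5e-05
2^n ≥ 100000
n ≥ log₂(100000) = 16.61
n ≥ 17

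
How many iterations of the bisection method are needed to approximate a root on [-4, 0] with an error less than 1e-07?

We need (b-a)/2^n ≤ 1e-07
(0 - (-4))/2^n ≤ 1e-07
4/2^n ≤ 1e-07
2^n ≥ 40000000
n ≥ log₂(40000000) = 25.25
n ≥ 26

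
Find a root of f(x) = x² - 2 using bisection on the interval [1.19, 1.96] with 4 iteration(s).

f(x) = x² - 2
Initial interval: [1.19, 1.96]

Iteration 1:
  c_1 = (1.190000 + 1.960000)/2 = 1.575000
  f(c_1) = f(1.575000) = 0.480625
  f(a) × f(c) < 0, new interval: [1.190000, 1.575000]
Iteration 2:
  c_2 = (1.190000 + 1.575000)/2 = 1.382500
  f(c_2) = f(1.382500) = -0.088694
  f(a) × f(c) ≥ 0, new interval: [1.382500, 1.575000]
Iteration 3:
  c_3 = (1.382500 + 1.575000)/2 = 1.478750
  f(c_3) = f(1.478750) = 0.186702
  f(a) × f(c) < 0, new interval: [1.382500, 1.478750]
Iteration 4:
  c_4 = (1.382500 + 1.478750)/2 = 1.430625
  f(c_4) = f(1.430625) = 0.046688
  f(a) × f(c) < 0, new interval: [1.382500, 1.430625]

After 4 iteration(s), the approximation is c_4 = 1.430625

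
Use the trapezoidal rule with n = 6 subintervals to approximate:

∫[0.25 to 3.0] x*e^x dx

f(x) = x*e^x
a = 0.25, b = 3.0, n = 6
h = (b - a)/n = 0.458333

Trapezoidal rule: (h/2)[f(x₀) + 2f(x₁) + 2f(x₂) + ... + f(xₙ)]

x_0 = 0.2500, f(x_0) = 0.321006, coefficient = 1
x_1 = 0.7083, f(x_1) = 1.438345, coefficient = 2
x_2 = 1.1667, f(x_2) = 3.746482, coefficient = 2
x_3 = 1.6250, f(x_3) = 8.252431, coefficient = 2
x_4 = 2.0833, f(x_4) = 16.731656, coefficient = 2
x_5 = 2.5417, f(x_5) = 32.281254, coefficient = 2
x_6 = 3.0000, f(x_6) = 60.256611, coefficient = 1

I ≈ (0.458333/2) × 185.477954 = 42.505364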